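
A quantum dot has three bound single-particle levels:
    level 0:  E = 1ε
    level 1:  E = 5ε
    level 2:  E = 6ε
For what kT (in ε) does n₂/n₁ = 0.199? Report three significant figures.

0.619 ε

n₂/n₁ = exp[−(E₂−E₁)/kT] = 0.199.
⇒ (E₂−E₁)/kT = ln(1/0.199) = ln(5.0251) = 1.6144.
kT = 1ε / 1.6144 = 0.619 ε.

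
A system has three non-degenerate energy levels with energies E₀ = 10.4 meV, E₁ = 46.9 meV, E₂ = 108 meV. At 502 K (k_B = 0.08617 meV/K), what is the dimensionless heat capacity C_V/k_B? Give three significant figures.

0.394

k_BT = 0.08617 × 502 K = 43.257 meV.
Eᵢ/kT = 0.24042, 1.0842, 2.4967.
Z = Σ e^(−Eᵢ/kT) = e^(−0.24042) + e^(−1.0842) + e^(−2.4967) = 0.78630 + 0.33817 + 0.082356 = 1.2068.
⟨E⟩ = 27.289 meV, ⟨E²⟩ = 1482.8 meV².
C_V/k_B = (⟨E²⟩ − ⟨E⟩²)/(kT)² = (1482.8 − 744.69)/1871.2 = 0.394.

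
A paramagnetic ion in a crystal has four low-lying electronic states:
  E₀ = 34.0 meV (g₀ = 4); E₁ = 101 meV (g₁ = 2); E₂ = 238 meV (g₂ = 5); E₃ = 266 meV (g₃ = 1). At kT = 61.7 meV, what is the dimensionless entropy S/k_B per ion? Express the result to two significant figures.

1.9

Eᵢ/kT = 0.5511, 1.637, 3.857, 4.311.
Z = Σ gᵢe^(−Eᵢ/kT) = 4·e^(−0.5511) + 2·e^(−1.637) + 5·e^(−3.857) + 1·e^(−4.311) = 2.305 + 0.3891 + 0.1057 + 0.01342 = 2.813.
⟨E⟩ = Σ EᵢPᵢ = 52.04 meV.
S/k_B = ln Z + ⟨E⟩/kT = ln(2.813) + 52.04/61.7 = 1.034 + 0.8434 = 1.9.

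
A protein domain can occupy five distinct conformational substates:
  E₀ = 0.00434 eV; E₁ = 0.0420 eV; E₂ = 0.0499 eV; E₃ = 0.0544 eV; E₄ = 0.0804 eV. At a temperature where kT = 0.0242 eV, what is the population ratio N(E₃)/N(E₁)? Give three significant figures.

n₃/n₁ = exp[−(E₃−E₁)/kT] = exp(−(0.0124 eV)/(0.0242 eV)) = exp(-0.51240) = 0.599.

0.599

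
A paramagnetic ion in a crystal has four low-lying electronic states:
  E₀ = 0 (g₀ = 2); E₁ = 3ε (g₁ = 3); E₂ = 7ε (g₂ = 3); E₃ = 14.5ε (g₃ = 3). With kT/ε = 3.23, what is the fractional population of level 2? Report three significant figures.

Eᵢ/kT = 0, 0.92879, 2.1672, 4.4892.
Z = Σ gᵢe^(−Eᵢ/kT) = 2·e^(−0) + 3·e^(−0.92879) + 3·e^(−2.1672) + 3·e^(−4.4892) = 2.0000 + 1.1851 + 0.34349 + 0.033689 = 3.5623.
P₂ = g₂ e^(−E₂/kT) / Z = 0.34349/3.5623 = 0.0964.

0.0964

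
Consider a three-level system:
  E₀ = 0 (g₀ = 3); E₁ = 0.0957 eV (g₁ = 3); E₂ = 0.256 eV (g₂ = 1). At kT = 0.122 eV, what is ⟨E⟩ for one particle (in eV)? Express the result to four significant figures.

Eᵢ/kT = 0, 0.784426, 2.09836.
Z = Σ gᵢe^(−Eᵢ/kT) = 3·e^(−0) + 3·e^(−0.784426) + 1·e^(−2.09836) = 3.00000 + 1.36914 + 0.122657 = 4.49180.
⟨E⟩ = Σ Eᵢ gᵢe^(−Eᵢ/kT) / Z = (0·3.00000 + 0.0957·1.36914 + 0.256·0.122657) / 4.49180 = 0.03616 eV.

0.03616 eV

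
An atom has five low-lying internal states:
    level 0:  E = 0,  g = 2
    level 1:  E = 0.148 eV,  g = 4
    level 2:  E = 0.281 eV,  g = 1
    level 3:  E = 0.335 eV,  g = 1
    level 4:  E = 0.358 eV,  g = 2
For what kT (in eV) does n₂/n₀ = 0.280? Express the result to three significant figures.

n₂/n₀ = (g₂/g₀) exp[−(E₂−E₀)/kT] = 0.280.
⇒ (E₂−E₀)/kT = ln((1/2)/0.280) = ln(1.7857) = 0.57981.
kT = 0.281 eV / 0.57981 = 0.485 eV.

0.485 eV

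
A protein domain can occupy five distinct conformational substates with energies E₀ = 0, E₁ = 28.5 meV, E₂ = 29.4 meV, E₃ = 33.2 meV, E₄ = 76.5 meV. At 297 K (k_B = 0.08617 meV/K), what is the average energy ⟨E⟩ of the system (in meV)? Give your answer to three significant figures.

16.0 meV

k_BT = 0.08617 × 297 K = 25.592 meV.
Eᵢ/kT = 0, 1.1136, 1.1488, 1.2973, 2.9892.
Z = Σ e^(−Eᵢ/kT) = e^(−0) + e^(−1.1136) + e^(−1.1488) + e^(−1.2973) + e^(−2.9892) = 1.0000 + 0.32837 + 0.31702 + 0.27327 + 0.050328 = 1.9690.
⟨E⟩ = Σ Eᵢ e^(−Eᵢ/kT) / Z = (0·1.0000 + 28.5·0.32837 + 29.4·0.31702 + 33.2·0.27327 + 76.5·0.050328) / 1.9690 = 16.0 meV.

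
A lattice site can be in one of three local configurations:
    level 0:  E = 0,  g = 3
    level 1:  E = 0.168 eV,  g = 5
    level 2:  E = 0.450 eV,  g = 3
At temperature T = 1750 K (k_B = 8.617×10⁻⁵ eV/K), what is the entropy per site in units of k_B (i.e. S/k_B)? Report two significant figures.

2.0

k_BT = 8.617×10⁻⁵ × 1750 K = 0.1508 eV.
Eᵢ/kT = 0, 1.114, 2.984.
Z = Σ gᵢe^(−Eᵢ/kT) = 3·e^(−0) + 5·e^(−1.114) + 3·e^(−2.984) = 3.000 + 1.641 + 0.1518 = 4.793.
⟨E⟩ = Σ EᵢPᵢ = 0.07177 eV.
S/k_B = ln Z + ⟨E⟩/kT = ln(4.793) + 0.07177/0.1508 = 1.567 + 0.4759 = 2.0.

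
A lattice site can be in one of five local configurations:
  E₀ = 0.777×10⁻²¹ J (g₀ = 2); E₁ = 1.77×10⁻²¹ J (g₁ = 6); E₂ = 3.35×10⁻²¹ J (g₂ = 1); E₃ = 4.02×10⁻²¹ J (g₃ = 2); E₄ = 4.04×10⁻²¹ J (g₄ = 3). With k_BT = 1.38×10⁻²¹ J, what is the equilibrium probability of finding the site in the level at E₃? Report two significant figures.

Eᵢ/kT = 0.5630, 1.283, 2.428, 2.913, 2.928.
Z = Σ gᵢe^(−Eᵢ/kT) = 2·e^(−0.5630) + 6·e^(−1.283) + 1·e^(−2.428) + 2·e^(−2.913) + 3·e^(−2.928) = 1.139 + 1.663 + 0.08821 + 0.1086 + 0.1605 = 3.159.
P₃ = g₃ e^(−E₃/kT) / Z = 0.1086/3.159 = 0.034.

0.034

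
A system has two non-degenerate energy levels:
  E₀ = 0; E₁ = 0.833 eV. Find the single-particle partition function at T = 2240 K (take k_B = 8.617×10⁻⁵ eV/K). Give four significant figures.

k_BT = 8.617×10⁻⁵ × 2240 K = 0.193021 eV.
Eᵢ/kT = 0, 4.31559.
Z = Σ e^(−Eᵢ/kT) = e^(−0) + e^(−4.31559) = 1.00000 + 0.0133587 = 1.01336.

Z = 1.013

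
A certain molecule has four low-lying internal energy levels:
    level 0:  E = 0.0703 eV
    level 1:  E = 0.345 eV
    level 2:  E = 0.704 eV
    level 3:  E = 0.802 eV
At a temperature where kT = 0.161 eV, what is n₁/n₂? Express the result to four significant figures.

9.298

n₁/n₂ = exp[−(E₁−E₂)/kT] = exp(−(-0.359 eV)/(0.161 eV)) = exp(2.22981) = 9.298.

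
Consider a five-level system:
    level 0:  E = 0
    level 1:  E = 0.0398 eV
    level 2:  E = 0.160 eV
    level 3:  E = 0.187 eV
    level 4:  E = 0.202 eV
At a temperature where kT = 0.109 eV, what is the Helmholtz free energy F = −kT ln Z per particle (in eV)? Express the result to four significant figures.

Eᵢ/kT = 0, 0.365138, 1.46789, 1.71560, 1.85321.
Z = Σ e^(−Eᵢ/kT) = e^(−0) + e^(−0.365138) + e^(−1.46789) + e^(−1.71560) + e^(−1.85321) = 1.00000 + 0.694101 + 0.230411 + 0.179856 + 0.156733 = 2.26110.
F = −kT ln Z = −0.109 × ln(2.26110) = −0.109 × 0.815851 = -0.08893 eV.

-0.08893 eV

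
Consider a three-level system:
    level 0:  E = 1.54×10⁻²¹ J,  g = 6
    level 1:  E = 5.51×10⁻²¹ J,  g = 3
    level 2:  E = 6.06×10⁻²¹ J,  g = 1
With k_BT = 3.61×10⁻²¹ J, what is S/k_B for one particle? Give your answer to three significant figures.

Eᵢ/kT = 0.42659, 1.5263, 1.6787.
Z = Σ gᵢe^(−Eᵢ/kT) = 6·e^(−0.42659) + 3·e^(−1.5263) + 1·e^(−1.6787) = 3.9164 + 0.65201 + 0.18662 = 4.7550.
⟨E⟩ = Σ EᵢPᵢ = 2.2618 ×10⁻²¹ J.
S/k_B = ln Z + ⟨E⟩/kT = ln(4.7550) + 2.2618/3.61 = 1.5592 + 0.62654 = 2.19.

2.19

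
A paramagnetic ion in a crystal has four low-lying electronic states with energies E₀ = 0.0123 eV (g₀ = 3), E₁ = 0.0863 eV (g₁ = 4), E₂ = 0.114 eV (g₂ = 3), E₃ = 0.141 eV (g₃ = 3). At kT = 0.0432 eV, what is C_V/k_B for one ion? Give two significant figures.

0.89

Eᵢ/kT = 0.2847, 1.998, 2.639, 3.264.
Z = Σ gᵢe^(−Eᵢ/kT) = 3·e^(−0.2847) + 4·e^(−1.998) + 3·e^(−2.639) + 3·e^(−3.264) = 2.257 + 0.5424 + 0.2143 + 0.1147 = 3.128.
⟨E⟩ = 0.03682 eV, ⟨E²⟩ = 0.003020 eV².
C_V/k_B = (⟨E²⟩ − ⟨E⟩²)/(kT)² = (0.003020 − 0.001356)/0.001866 = 0.89.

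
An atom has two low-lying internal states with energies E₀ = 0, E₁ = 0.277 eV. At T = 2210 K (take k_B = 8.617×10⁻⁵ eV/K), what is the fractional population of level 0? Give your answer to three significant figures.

k_BT = 8.617×10⁻⁵ × 2210 K = 0.19044 eV.
Eᵢ/kT = 0, 1.4545.
Z = Σ e^(−Eᵢ/kT) = e^(−0) + e^(−1.4545) = 1.0000 + 0.23352 = 1.2335.
P₀ = e^(−E₀/kT) / Z = 1.0000/1.2335 = 0.811.

0.811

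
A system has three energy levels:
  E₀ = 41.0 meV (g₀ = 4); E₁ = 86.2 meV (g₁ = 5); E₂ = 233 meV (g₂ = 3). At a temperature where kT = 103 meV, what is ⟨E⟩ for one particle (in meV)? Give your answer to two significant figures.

Eᵢ/kT = 0.3981, 0.8369, 2.262.
Z = Σ gᵢe^(−Eᵢ/kT) = 4·e^(−0.3981) + 5·e^(−0.8369) + 3·e^(−2.262) = 2.686 + 2.165 + 0.3124 = 5.163.
⟨E⟩ = Σ Eᵢ gᵢe^(−Eᵢ/kT) / Z = (41.0·2.686 + 86.2·2.165 + 233·0.3124) / 5.163 = 72 meV.

72 meV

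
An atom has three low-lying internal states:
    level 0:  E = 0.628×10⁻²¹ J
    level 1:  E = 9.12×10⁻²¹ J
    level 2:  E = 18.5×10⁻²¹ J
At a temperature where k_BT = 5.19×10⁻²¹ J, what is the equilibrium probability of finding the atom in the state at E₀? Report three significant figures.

Eᵢ/kT = 0.12100, 1.7572, 3.5645.
Z = Σ e^(−Eᵢ/kT) = e^(−0.12100) + e^(−1.7572) + e^(−3.5645) = 0.88603 + 0.17253 + 0.028311 = 1.0869.
P₀ = e^(−E₀/kT) / Z = 0.88603/1.0869 = 0.815.

0.815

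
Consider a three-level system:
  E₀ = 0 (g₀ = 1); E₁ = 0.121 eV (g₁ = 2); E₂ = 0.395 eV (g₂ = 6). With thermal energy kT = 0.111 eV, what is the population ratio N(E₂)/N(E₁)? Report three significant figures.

0.254

n₂/n₁ = (g₂/g₁) exp[−(E₂−E₁)/kT] = (6/2) × exp(−(0.274 eV)/(0.111 eV)) = (6/2) × exp(-2.4685) = 0.254.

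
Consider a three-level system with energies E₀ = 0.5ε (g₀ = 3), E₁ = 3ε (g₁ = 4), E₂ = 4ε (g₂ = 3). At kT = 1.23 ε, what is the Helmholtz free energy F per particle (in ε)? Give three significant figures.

Eᵢ/kT = 0.40650, 2.4390, 3.2520.
Z = Σ gᵢe^(−Eᵢ/kT) = 3·e^(−0.40650) + 4·e^(−2.4390) + 3·e^(−3.2520) = 1.9979 + 0.34899 + 0.11609 = 2.4630.
F = −kT ln Z = −1.23 × ln(2.4630) = −1.23 × 0.90138 = -1.11 ε.

-1.11 ε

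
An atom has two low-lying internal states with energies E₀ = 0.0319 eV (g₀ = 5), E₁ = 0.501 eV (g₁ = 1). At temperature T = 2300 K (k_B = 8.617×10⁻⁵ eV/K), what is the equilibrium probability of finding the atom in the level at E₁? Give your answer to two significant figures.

k_BT = 8.617×10⁻⁵ × 2300 K = 0.1982 eV.
Eᵢ/kT = 0.1609, 2.528.
Z = Σ gᵢe^(−Eᵢ/kT) = 5·e^(−0.1609) + 1·e^(−2.528) = 4.257 + 0.07982 = 4.337.
P₁ = g₁ e^(−E₁/kT) / Z = 0.07982/4.337 = 0.018.

0.018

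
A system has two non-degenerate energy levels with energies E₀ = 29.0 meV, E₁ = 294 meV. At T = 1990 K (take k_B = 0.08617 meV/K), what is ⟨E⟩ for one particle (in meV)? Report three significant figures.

75.6 meV

k_BT = 0.08617 × 1990 K = 171.48 meV.
Eᵢ/kT = 0.16912, 1.7145.
Z = Σ e^(−Eᵢ/kT) = e^(−0.16912) + e^(−1.7145) = 0.84441 + 0.18005 = 1.0245.
⟨E⟩ = Σ Eᵢ e^(−Eᵢ/kT) / Z = (29.0·0.84441 + 294·0.18005) / 1.0245 = 75.6 meV.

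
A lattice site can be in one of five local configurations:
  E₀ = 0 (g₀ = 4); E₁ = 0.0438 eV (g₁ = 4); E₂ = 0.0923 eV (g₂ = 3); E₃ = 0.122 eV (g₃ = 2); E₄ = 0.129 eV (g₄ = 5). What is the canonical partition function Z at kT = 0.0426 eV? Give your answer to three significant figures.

Z = 6.13

Eᵢ/kT = 0, 1.0282, 2.1667, 2.8638, 3.0282.
Z = Σ gᵢe^(−Eᵢ/kT) = 4·e^(−0) + 4·e^(−1.0282) + 3·e^(−2.1667) + 2·e^(−2.8638) + 5·e^(−3.0282) = 4.0000 + 1.4306 + 0.34367 + 0.11410 + 0.24201 = 6.1304.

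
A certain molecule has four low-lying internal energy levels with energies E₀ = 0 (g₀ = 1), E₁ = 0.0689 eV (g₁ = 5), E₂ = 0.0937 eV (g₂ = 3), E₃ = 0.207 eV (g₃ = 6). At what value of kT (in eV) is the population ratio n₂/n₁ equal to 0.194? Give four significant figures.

0.02196 eV

n₂/n₁ = (g₂/g₁) exp[−(E₂−E₁)/kT] = 0.194.
⇒ (E₂−E₁)/kT = ln((3/5)/0.194) = ln(3.09278) = 1.12907.
kT = 0.0248 eV / 1.12907 = 0.02196 eV.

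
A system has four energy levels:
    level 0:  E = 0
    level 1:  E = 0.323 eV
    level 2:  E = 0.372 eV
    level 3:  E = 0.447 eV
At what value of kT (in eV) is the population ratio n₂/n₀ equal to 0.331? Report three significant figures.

n₂/n₀ = exp[−(E₂−E₀)/kT] = 0.331.
⇒ (E₂−E₀)/kT = ln(1/0.331) = ln(3.0211) = 1.1056.
kT = 0.372 eV / 1.1056 = 0.336 eV.

0.336 eV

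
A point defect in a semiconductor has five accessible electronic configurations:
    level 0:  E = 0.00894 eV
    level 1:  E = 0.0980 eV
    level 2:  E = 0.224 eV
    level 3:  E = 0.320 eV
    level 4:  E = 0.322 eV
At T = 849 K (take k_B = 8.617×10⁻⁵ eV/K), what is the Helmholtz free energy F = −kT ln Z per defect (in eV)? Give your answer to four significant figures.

k_BT = 8.617×10⁻⁵ × 849 K = 0.0731583 eV.
Eᵢ/kT = 0.122201, 1.33956, 3.06185, 4.37408, 4.40141.
Z = Σ e^(−Eᵢ/kT) = e^(−0.122201) + e^(−1.33956) + e^(−3.06185) + e^(−4.37408) + e^(−4.40141) = 0.884970 + 0.261961 + 0.0468010 + 0.0125997 + 0.0122600 = 1.21859.
F = −kT ln Z = −0.0731583 × ln(1.21859) = −0.0731583 × 0.197694 = -0.01446 eV.

-0.01446 eV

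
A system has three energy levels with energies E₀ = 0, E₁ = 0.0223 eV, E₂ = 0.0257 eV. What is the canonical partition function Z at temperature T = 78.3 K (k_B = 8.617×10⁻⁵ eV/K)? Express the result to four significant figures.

Z = 1.059

k_BT = 8.617×10⁻⁵ × 78.3 K = 0.00674711 eV.
Eᵢ/kT = 0, 3.30512, 3.80904.
Z = Σ e^(−Eᵢ/kT) = e^(−0) + e^(−3.30512) + e^(−3.80904) = 1.00000 + 0.0366948 + 0.0221695 = 1.05886.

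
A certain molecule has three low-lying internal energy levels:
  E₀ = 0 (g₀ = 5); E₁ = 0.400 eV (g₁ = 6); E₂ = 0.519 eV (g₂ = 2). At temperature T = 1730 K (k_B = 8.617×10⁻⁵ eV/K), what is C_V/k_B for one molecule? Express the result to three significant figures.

k_BT = 8.617×10⁻⁵ × 1730 K = 0.14907 eV.
Eᵢ/kT = 0, 2.6833, 3.4816.
Z = Σ gᵢe^(−Eᵢ/kT) = 5·e^(−0) + 6·e^(−2.6833) + 2·e^(−3.4816) = 5.0000 + 0.41002 + 0.061516 = 5.4715.
⟨E⟩ = 0.035810 eV, ⟨E²⟩ = 0.015018 eV².
C_V/k_B = (⟨E²⟩ − ⟨E⟩²)/(kT)² = (0.015018 − 0.0012824)/0.022222 = 0.618.

0.618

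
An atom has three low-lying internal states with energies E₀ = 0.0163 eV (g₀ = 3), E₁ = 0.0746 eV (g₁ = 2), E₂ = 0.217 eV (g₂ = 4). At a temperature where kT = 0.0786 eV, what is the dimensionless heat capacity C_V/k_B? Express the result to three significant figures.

0.475

Eᵢ/kT = 0.20738, 0.94911, 2.7608.
Z = Σ gᵢe^(−Eᵢ/kT) = 3·e^(−0.20738) + 2·e^(−0.94911) + 4·e^(−2.7608) = 2.4381 + 0.77417 + 0.25296 = 3.4652.
⟨E⟩ = 0.043976 eV, ⟨E²⟩ = 0.0048678 eV².
C_V/k_B = (⟨E²⟩ − ⟨E⟩²)/(kT)² = (0.0048678 − 0.0019339)/0.0061780 = 0.475.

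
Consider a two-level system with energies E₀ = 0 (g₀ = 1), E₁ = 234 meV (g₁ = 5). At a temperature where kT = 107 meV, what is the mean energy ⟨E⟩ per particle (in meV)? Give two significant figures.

Eᵢ/kT = 0, 2.187.
Z = Σ gᵢe^(−Eᵢ/kT) = 1·e^(−0) + 5·e^(−2.187) = 1.000 + 0.5613 = 1.561.
⟨E⟩ = Σ Eᵢ gᵢe^(−Eᵢ/kT) / Z = (0·1.000 + 234·0.5613) / 1.561 = 84 meV.

84 meV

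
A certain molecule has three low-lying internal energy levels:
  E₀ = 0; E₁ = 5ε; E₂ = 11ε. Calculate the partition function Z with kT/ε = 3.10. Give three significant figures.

Eᵢ/kT = 0, 1.6129, 3.5484.
Z = Σ e^(−Eᵢ/kT) = e^(−0) + e^(−1.6129) + e^(−3.5484) = 1.0000 + 0.19931 + 0.028771 = 1.2281.

Z = 1.23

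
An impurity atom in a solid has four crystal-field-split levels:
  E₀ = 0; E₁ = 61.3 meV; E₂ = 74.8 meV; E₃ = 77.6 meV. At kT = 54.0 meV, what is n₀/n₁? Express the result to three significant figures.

3.11

n₀/n₁ = exp[−(E₀−E₁)/kT] = exp(−(-61.3 meV)/(54.0 meV)) = exp(1.1352) = 3.11.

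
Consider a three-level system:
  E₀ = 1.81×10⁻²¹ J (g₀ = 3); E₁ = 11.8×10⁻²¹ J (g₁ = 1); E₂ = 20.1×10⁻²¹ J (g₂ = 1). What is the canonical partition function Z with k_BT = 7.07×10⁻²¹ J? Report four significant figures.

Eᵢ/kT = 0.256011, 1.66902, 2.84300.
Z = Σ gᵢe^(−Eᵢ/kT) = 3·e^(−0.256011) + 1·e^(−1.66902) + 1·e^(−2.84300) = 2.32240 + 0.188432 + 0.0582507 = 2.56908.

Z = 2.569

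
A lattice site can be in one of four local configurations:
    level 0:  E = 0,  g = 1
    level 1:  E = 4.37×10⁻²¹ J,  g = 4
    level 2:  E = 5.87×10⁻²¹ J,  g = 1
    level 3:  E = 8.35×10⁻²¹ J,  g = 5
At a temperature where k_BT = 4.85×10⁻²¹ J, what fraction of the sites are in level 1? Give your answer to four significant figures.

0.4257

Eᵢ/kT = 0, 0.901031, 1.21031, 1.72165.
Z = Σ gᵢe^(−Eᵢ/kT) = 1·e^(−0) + 4·e^(−0.901031) + 1·e^(−1.21031) + 5·e^(−1.72165) = 1.00000 + 1.62460 + 0.298105 + 0.893855 = 3.81656.
P₁ = g₁ e^(−E₁/kT) / Z = 1.62460/3.81656 = 0.4257.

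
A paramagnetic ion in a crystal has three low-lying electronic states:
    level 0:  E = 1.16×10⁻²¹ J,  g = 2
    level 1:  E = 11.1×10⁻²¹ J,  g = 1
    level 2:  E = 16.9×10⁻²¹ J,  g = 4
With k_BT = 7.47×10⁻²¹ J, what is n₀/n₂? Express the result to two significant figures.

n₀/n₂ = (g₀/g₂) exp[−(E₀−E₂)/kT] = (2/4) × exp(−(-15.74 ×10⁻²¹ J)/(7.47 ×10⁻²¹ J)) = (2/4) × exp(2.107) = 4.1.

4.1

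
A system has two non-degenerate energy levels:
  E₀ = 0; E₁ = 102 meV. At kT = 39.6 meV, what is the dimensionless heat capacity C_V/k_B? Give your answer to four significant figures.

Eᵢ/kT = 0, 2.57576.
Z = Σ e^(−Eᵢ/kT) = e^(−0) + e^(−2.57576) = 1.00000 + 0.0760960 = 1.07610.
⟨E⟩ = 7.21289 meV, ⟨E²⟩ = 735.715 meV².
C_V/k_B = (⟨E²⟩ − ⟨E⟩²)/(kT)² = (735.715 − 52.0258)/1568.16 = 0.4360.

0.4360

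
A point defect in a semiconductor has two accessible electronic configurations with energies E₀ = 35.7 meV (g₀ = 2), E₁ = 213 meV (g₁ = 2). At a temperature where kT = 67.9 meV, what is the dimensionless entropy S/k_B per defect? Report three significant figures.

Eᵢ/kT = 0.52577, 3.1370.
Z = Σ gᵢe^(−Eᵢ/kT) = 2·e^(−0.52577) + 2·e^(−3.1370) = 1.1822 + 0.086826 = 1.2690.
⟨E⟩ = Σ EᵢPᵢ = 47.832 meV.
S/k_B = ln Z + ⟨E⟩/kT = ln(1.2690) + 47.832/67.9 = 0.23823 + 0.70445 = 0.943.

0.943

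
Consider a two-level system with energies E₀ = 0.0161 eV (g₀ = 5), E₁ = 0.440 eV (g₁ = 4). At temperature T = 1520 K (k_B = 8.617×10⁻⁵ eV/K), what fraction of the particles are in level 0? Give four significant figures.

0.9695

k_BT = 8.617×10⁻⁵ × 1520 K = 0.130978 eV.
Eᵢ/kT = 0.122921, 3.35934.
Z = Σ gᵢe^(−Eᵢ/kT) = 5·e^(−0.122921) + 4·e^(−3.35934) = 4.42167 + 0.139033 = 4.56070.
P₀ = g₀ e^(−E₀/kT) / Z = 4.42167/4.56070 = 0.9695.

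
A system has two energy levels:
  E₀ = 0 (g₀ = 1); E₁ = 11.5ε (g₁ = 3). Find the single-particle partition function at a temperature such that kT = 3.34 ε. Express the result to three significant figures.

Eᵢ/kT = 0, 3.4431.
Z = Σ gᵢe^(−Eᵢ/kT) = 1·e^(−0) + 3·e^(−3.4431) = 1.0000 + 0.095896 = 1.0959.

Z = 1.10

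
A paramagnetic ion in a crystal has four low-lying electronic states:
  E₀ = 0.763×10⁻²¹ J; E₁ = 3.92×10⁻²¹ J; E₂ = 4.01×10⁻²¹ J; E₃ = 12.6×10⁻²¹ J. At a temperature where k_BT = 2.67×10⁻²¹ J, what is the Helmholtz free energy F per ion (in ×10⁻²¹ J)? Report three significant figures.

Eᵢ/kT = 0.28577, 1.4682, 1.5019, 4.7191.
Z = Σ e^(−Eᵢ/kT) = e^(−0.28577) + e^(−1.4682) + e^(−1.5019) + e^(−4.7191) = 0.75144 + 0.23034 + 0.22271 + 0.0089232 = 1.2134.
F = −kT ln Z = −2.67 × ln(1.2134) = −2.67 × 0.19343 = -0.516 ×10⁻²¹ J.

-0.516 ×10⁻²¹ J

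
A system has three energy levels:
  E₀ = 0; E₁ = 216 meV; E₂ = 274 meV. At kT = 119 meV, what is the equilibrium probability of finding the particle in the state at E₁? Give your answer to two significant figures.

Eᵢ/kT = 0, 1.815, 2.303.
Z = Σ e^(−Eᵢ/kT) = e^(−0) + e^(−1.815) + e^(−2.303) = 1.000 + 0.1628 + 0.09996 = 1.263.
P₁ = e^(−E₁/kT) / Z = 0.1628/1.263 = 0.13.

0.13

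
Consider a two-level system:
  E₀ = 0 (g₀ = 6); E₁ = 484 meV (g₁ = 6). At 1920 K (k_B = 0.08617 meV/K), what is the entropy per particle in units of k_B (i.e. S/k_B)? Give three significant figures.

k_BT = 0.08617 × 1920 K = 165.45 meV.
Eᵢ/kT = 0, 2.9254.
Z = Σ gᵢe^(−Eᵢ/kT) = 6·e^(−0) + 6·e^(−2.9254) = 6.0000 + 0.32186 = 6.3219.
⟨E⟩ = Σ EᵢPᵢ = 24.641 meV.
S/k_B = ln Z + ⟨E⟩/kT = ln(6.3219) + 24.641/165.45 = 1.8440 + 0.14893 = 1.99.

1.99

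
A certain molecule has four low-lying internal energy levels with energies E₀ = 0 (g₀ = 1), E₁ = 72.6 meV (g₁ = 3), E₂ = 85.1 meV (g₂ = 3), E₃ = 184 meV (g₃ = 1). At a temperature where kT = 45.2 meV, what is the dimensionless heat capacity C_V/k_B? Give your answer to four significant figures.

Eᵢ/kT = 0, 1.60619, 1.88274, 4.07080.
Z = Σ gᵢe^(−Eᵢ/kT) = 1·e^(−0) + 3·e^(−1.60619) + 3·e^(−1.88274) + 1·e^(−4.07080) = 1.00000 + 0.601952 + 0.456518 + 0.0170637 = 2.07553.
⟨E⟩ = 41.2864 meV, ⟨E²⟩ = 3399.88 meV².
C_V/k_B = (⟨E²⟩ − ⟨E⟩²)/(kT)² = (3399.88 − 1704.57)/2043.04 = 0.8298.

0.8298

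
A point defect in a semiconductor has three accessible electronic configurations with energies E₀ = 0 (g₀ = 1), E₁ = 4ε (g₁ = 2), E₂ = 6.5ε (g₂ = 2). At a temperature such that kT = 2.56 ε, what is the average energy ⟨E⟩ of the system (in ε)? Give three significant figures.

1.71 ε

Eᵢ/kT = 0, 1.5625, 2.5391.
Z = Σ gᵢe^(−Eᵢ/kT) = 1·e^(−0) + 2·e^(−1.5625) + 2·e^(−2.5391) = 1.0000 + 0.41922 + 0.15787 = 1.5771.
⟨E⟩ = Σ Eᵢ gᵢe^(−Eᵢ/kT) / Z = (0·1.0000 + 4·0.41922 + 6.5·0.15787) / 1.5771 = 1.71 ε.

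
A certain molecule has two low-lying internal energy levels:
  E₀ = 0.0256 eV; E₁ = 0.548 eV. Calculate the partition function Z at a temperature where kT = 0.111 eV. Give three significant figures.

Z = 0.801

Eᵢ/kT = 0.23063, 4.9369.
Z = Σ e^(−Eᵢ/kT) = e^(−0.23063) + e^(−4.9369) = 0.79403 + 0.0071768 = 0.80121.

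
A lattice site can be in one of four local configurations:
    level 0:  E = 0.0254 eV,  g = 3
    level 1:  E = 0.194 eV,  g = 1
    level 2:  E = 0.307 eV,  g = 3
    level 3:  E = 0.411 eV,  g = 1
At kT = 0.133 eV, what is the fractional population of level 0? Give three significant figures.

Eᵢ/kT = 0.19098, 1.4586, 2.3083, 3.0902.
Z = Σ gᵢe^(−Eᵢ/kT) = 3·e^(−0.19098) + 1·e^(−1.4586) + 3·e^(−2.3083) + 1·e^(−3.0902) = 2.4784 + 0.23256 + 0.29829 + 0.045493 = 3.0547.
P₀ = g₀ e^(−E₀/kT) / Z = 2.4784/3.0547 = 0.811.

0.811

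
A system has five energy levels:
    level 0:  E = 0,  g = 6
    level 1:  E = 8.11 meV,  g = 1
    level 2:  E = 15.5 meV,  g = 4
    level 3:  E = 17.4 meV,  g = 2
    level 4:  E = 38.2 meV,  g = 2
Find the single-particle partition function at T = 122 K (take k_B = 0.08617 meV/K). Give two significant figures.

k_BT = 0.08617 × 122 K = 10.51 meV.
Eᵢ/kT = 0, 0.7716, 1.475, 1.656, 3.635.
Z = Σ gᵢe^(−Eᵢ/kT) = 6·e^(−0) + 1·e^(−0.7716) + 4·e^(−1.475) + 2·e^(−1.656) + 2·e^(−3.635) = 6.000 + 0.4623 + 0.9151 + 0.3818 + 0.05277 = 7.812.

Z = 7.8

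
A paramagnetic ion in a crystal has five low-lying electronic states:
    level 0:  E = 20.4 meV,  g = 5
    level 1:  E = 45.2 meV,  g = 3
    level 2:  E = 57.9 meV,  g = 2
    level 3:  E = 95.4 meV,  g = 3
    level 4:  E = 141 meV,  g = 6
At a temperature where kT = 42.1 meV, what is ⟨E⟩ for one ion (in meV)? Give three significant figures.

Eᵢ/kT = 0.48456, 1.0736, 1.3753, 2.2660, 3.3492.
Z = Σ gᵢe^(−Eᵢ/kT) = 5·e^(−0.48456) + 3·e^(−1.0736) + 2·e^(−1.3753) + 3·e^(−2.2660) + 6·e^(−3.3492) = 3.0798 + 1.0253 + 0.50553 + 0.31118 + 0.21067 = 5.1325.
⟨E⟩ = Σ Eᵢ gᵢe^(−Eᵢ/kT) / Z = (20.4·3.0798 + 45.2·1.0253 + 57.9·0.50553 + 95.4·0.31118 + 141·0.21067) / 5.1325 = 38.5 meV.

38.5 meV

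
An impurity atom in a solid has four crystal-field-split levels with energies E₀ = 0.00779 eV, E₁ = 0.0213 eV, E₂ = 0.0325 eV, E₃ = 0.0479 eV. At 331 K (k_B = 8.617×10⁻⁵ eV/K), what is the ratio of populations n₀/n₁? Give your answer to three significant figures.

1.61

k_BT = 8.617×10⁻⁵ × 331 K = 0.028522 eV.
n₀/n₁ = exp[−(E₀−E₁)/kT] = exp(−(-0.01351 eV)/(0.028522 eV)) = exp(0.47367) = 1.61.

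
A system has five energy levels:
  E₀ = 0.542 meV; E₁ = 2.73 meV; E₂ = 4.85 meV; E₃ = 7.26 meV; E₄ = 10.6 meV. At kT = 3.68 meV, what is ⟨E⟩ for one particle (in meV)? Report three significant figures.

Eᵢ/kT = 0.14728, 0.74185, 1.3179, 1.9728, 2.8804.
Z = Σ e^(−Eᵢ/kT) = e^(−0.14728) + e^(−0.74185) + e^(−1.3179) + e^(−1.9728) + e^(−2.8804) = 0.86305 + 0.47623 + 0.26770 + 0.13907 + 0.056112 = 1.8022.
⟨E⟩ = Σ Eᵢ e^(−Eᵢ/kT) / Z = (0.542·0.86305 + 2.73·0.47623 + 4.85·0.26770 + 7.26·0.13907 + 10.6·0.056112) / 1.8022 = 2.59 meV.

2.59 meV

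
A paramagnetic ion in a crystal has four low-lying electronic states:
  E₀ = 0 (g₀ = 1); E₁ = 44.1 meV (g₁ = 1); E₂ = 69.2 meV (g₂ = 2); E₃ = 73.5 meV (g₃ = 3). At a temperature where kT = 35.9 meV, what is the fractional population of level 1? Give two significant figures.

0.15

Eᵢ/kT = 0, 1.228, 1.928, 2.047.
Z = Σ gᵢe^(−Eᵢ/kT) = 1·e^(−0) + 1·e^(−1.228) + 2·e^(−1.928) + 3·e^(−2.047) = 1.000 + 0.2929 + 0.2909 + 0.3874 = 1.971.
P₁ = g₁ e^(−E₁/kT) / Z = 0.2929/1.971 = 0.15.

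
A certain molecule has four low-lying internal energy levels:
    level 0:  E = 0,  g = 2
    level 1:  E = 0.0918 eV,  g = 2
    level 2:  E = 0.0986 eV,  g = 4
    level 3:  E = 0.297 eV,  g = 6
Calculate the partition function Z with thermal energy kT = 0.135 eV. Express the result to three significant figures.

Eᵢ/kT = 0, 0.68000, 0.73037, 2.2000.
Z = Σ gᵢe^(−Eᵢ/kT) = 2·e^(−0) + 2·e^(−0.68000) + 4·e^(−0.73037) + 6·e^(−2.2000) = 2.0000 + 1.0132 + 1.9269 + 0.66482 = 5.6049.

Z = 5.60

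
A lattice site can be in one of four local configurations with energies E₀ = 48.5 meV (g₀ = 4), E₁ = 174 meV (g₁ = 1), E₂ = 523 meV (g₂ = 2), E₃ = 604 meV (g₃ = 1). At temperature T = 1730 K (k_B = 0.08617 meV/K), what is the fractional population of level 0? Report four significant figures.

0.8815

k_BT = 0.08617 × 1730 K = 149.074 meV.
Eᵢ/kT = 0.325342, 1.16721, 3.50832, 4.05168.
Z = Σ gᵢe^(−Eᵢ/kT) = 4·e^(−0.325342) + 1·e^(−1.16721) + 2·e^(−3.50832) + 1·e^(−4.05168) = 2.88912 + 0.311234 + 0.0598944 + 0.0173931 = 3.27764.
P₀ = g₀ e^(−E₀/kT) / Z = 2.88912/3.27764 = 0.8815.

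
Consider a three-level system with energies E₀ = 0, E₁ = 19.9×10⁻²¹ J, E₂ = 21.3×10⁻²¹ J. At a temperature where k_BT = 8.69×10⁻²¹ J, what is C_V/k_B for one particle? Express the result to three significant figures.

Eᵢ/kT = 0, 2.2900, 2.4511.
Z = Σ e^(−Eᵢ/kT) = e^(−0) + e^(−2.2900) + e^(−2.4511) = 1.0000 + 0.10127 + 0.086199 = 1.1875.
⟨E⟩ = 3.2432, ⟨E²⟩ = 66.704.
C_V/k_B = (⟨E²⟩ − ⟨E⟩²)/(kT)² = (66.704 − 10.518)/75.516 = 0.744.

0.744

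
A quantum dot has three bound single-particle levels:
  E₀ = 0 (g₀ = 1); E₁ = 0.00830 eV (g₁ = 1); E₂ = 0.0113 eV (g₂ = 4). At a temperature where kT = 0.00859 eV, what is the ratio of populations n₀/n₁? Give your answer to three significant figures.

n₀/n₁ = (g₀/g₁) exp[−(E₀−E₁)/kT] = (1/1) × exp(−(-0.00830 eV)/(0.00859 eV)) = (1/1) × exp(0.96624) = 2.63.

2.63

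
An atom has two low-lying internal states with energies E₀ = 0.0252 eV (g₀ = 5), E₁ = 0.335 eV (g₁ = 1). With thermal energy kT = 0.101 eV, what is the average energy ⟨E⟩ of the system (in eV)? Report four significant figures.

0.02806 eV

Eᵢ/kT = 0.249505, 3.31683.
Z = Σ gᵢe^(−Eᵢ/kT) = 5·e^(−0.249505) + 1·e^(−3.31683) = 3.89593 + 0.0362676 = 3.93220.
⟨E⟩ = Σ Eᵢ gᵢe^(−Eᵢ/kT) / Z = (0.0252·3.89593 + 0.335·0.0362676) / 3.93220 = 0.02806 eV.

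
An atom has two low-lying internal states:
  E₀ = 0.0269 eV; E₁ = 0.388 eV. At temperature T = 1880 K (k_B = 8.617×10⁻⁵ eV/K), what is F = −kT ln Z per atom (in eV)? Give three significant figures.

0.0103 eV

k_BT = 8.617×10⁻⁵ × 1880 K = 0.16200 eV.
Eᵢ/kT = 0.16605, 2.3951.
Z = Σ e^(−Eᵢ/kT) = e^(−0.16605) + e^(−2.3951) = 0.84700 + 0.091164 = 0.93816.
F = −kT ln Z = −0.16200 × ln(0.93816) = −0.16200 × -0.063835 = 0.0103 eV.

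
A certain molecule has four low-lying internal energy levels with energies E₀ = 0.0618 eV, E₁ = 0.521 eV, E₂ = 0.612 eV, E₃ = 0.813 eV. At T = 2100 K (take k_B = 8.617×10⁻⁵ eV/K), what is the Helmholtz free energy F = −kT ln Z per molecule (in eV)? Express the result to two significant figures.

k_BT = 8.617×10⁻⁵ × 2100 K = 0.1810 eV.
Eᵢ/kT = 0.3414, 2.878, 3.381, 4.492.
Z = Σ e^(−Eᵢ/kT) = e^(−0.3414) + e^(−2.878) + e^(−3.381) + e^(−4.492) = 0.7108 + 0.05625 + 0.03401 + 0.01120 = 0.8123.
F = −kT ln Z = −0.1810 × ln(0.8123) = −0.1810 × -0.2079 = 0.038 eV.

0.038 eV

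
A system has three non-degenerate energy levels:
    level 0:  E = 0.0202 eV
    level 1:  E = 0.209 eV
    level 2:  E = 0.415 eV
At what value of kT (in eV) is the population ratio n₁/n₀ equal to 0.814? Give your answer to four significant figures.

0.9174 eV

n₁/n₀ = exp[−(E₁−E₀)/kT] = 0.814.
⇒ (E₁−E₀)/kT = ln(1/0.814) = ln(1.22850) = 0.205794.
kT = 0.1888 eV / 0.205794 = 0.9174 eV.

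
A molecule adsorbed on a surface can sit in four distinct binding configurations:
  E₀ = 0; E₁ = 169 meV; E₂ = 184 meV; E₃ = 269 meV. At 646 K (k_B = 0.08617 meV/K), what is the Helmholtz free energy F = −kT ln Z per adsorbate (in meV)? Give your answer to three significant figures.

k_BT = 0.08617 × 646 K = 55.666 meV.
Eᵢ/kT = 0, 3.0360, 3.3054, 4.8324.
Z = Σ e^(−Eᵢ/kT) = e^(−0) + e^(−3.0360) + e^(−3.3054) + e^(−4.8324) = 1.0000 + 0.048027 + 0.036685 + 0.0079674 = 1.0927.
F = −kT ln Z = −55.666 × ln(1.0927) = −55.666 × 0.088652 = -4.93 meV.

-4.93 meV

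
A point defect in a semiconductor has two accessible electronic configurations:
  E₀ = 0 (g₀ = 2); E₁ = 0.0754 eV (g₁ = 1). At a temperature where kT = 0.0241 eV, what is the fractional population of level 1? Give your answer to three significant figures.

Eᵢ/kT = 0, 3.1286.
Z = Σ gᵢe^(−Eᵢ/kT) = 2·e^(−0) + 1·e^(−3.1286) = 2.0000 + 0.043779 = 2.0438.
P₁ = g₁ e^(−E₁/kT) / Z = 0.043779/2.0438 = 0.0214.

0.0214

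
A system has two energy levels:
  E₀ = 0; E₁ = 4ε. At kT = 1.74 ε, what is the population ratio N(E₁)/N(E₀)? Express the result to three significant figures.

n₁/n₀ = exp[−(E₁−E₀)/kT] = exp(−(4ε)/(1.74ε)) = exp(-2.2989) = 0.100.

0.100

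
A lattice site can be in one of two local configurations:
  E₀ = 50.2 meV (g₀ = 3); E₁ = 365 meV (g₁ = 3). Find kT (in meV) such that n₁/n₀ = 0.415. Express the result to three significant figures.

358 meV

n₁/n₀ = (g₁/g₀) exp[−(E₁−E₀)/kT] = 0.415.
⇒ (E₁−E₀)/kT = ln((3/3)/0.415) = ln(2.4096) = 0.87946.
kT = 314.8 meV / 0.87946 = 358 meV.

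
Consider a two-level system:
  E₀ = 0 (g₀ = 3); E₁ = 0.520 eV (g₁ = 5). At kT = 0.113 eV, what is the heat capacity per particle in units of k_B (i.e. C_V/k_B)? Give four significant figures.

0.3426

Eᵢ/kT = 0, 4.60177.
Z = Σ gᵢe^(−Eᵢ/kT) = 3·e^(−0) + 5·e^(−4.60177) = 3.00000 + 0.0501703 = 3.05017.
⟨E⟩ = 0.00855315 eV, ⟨E²⟩ = 0.00444764 eV².
C_V/k_B = (⟨E²⟩ − ⟨E⟩²)/(kT)² = (0.00444764 − 0.0000731564)/0.0127690 = 0.3426.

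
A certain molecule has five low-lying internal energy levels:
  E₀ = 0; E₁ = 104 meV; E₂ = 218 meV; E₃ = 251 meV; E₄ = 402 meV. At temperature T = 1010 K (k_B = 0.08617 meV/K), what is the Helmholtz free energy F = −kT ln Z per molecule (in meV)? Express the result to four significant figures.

-32.35 meV

k_BT = 0.08617 × 1010 K = 87.0317 meV.
Eᵢ/kT = 0, 1.19497, 2.50483, 2.88401, 4.61901.
Z = Σ e^(−Eᵢ/kT) = e^(−0) + e^(−1.19497) + e^(−2.50483) + e^(−2.88401) + e^(−4.61901) = 1.00000 + 0.302713 + 0.0816895 + 0.0559101 + 0.00986256 = 1.45018.
F = −kT ln Z = −87.0317 × ln(1.45018) = −87.0317 × 0.371688 = -32.35 meV.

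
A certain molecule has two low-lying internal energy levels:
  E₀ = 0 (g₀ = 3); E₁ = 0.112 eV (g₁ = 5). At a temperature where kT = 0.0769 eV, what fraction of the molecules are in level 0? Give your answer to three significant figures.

Eᵢ/kT = 0, 1.4564.
Z = Σ gᵢe^(−Eᵢ/kT) = 3·e^(−0) + 5·e^(−1.4564) = 3.0000 + 1.1654 = 4.1654.
P₀ = g₀ e^(−E₀/kT) / Z = 3.0000/4.1654 = 0.720.

0.720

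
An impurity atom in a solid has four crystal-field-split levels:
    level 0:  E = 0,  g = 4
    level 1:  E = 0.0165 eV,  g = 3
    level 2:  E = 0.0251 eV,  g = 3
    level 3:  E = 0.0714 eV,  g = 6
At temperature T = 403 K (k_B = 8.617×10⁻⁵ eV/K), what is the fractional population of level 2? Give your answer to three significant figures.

k_BT = 8.617×10⁻⁵ × 403 K = 0.034727 eV.
Eᵢ/kT = 0, 0.47513, 0.72278, 2.0560.
Z = Σ gᵢe^(−Eᵢ/kT) = 4·e^(−0) + 3·e^(−0.47513) + 3·e^(−0.72278) + 6·e^(−2.0560) = 4.0000 + 1.8654 + 1.4562 + 0.76779 = 8.0894.
P₂ = g₂ e^(−E₂/kT) / Z = 1.4562/8.0894 = 0.180.

0.180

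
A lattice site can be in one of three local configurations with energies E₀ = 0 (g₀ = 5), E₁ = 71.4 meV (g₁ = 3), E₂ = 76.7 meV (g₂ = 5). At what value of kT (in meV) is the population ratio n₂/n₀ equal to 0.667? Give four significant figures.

189.4 meV

n₂/n₀ = (g₂/g₀) exp[−(E₂−E₀)/kT] = 0.667.
⇒ (E₂−E₀)/kT = ln((5/5)/0.667) = ln(1.49925) = 0.404965.
kT = 76.7 meV / 0.404965 = 189.4 meV.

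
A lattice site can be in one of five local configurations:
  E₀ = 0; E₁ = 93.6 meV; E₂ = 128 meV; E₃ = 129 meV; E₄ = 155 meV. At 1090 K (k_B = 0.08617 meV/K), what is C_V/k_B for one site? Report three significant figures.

0.445

k_BT = 0.08617 × 1090 K = 93.925 meV.
Eᵢ/kT = 0, 0.99654, 1.3628, 1.3734, 1.6503.
Z = Σ e^(−Eᵢ/kT) = e^(−0) + e^(−0.99654) + e^(−1.3628) + e^(−1.3734) + e^(−1.6503) = 1.0000 + 0.36915 + 0.25594 + 0.25324 + 0.19199 = 2.0703.
⟨E⟩ = 62.667 meV, ⟨E²⟩ = 7851.1 meV².
C_V/k_B = (⟨E²⟩ − ⟨E⟩²)/(kT)² = (7851.1 − 3927.2)/8821.9 = 0.445.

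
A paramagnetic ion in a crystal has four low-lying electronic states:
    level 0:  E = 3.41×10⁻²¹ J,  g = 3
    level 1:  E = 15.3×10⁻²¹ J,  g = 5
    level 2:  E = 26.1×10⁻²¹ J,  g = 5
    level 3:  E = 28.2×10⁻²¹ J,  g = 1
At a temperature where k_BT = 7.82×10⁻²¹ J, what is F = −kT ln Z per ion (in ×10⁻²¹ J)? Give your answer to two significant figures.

-8.2 ×10⁻²¹ J

Eᵢ/kT = 0.4361, 1.957, 3.338, 3.606.
Z = Σ gᵢe^(−Eᵢ/kT) = 3·e^(−0.4361) + 5·e^(−1.957) + 5·e^(−3.338) + 1·e^(−3.606) = 1.940 + 0.7064 + 0.1775 + 0.02716 = 2.851.
F = −kT ln Z = −7.82 × ln(2.851) = −7.82 × 1.048 = -8.2 ×10⁻²¹ J.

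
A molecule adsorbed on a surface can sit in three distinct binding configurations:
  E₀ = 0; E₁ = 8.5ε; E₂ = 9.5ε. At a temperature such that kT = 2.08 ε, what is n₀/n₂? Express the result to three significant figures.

96.3

n₀/n₂ = exp[−(E₀−E₂)/kT] = exp(−(-9.5ε)/(2.08ε)) = exp(4.5673) = 96.3.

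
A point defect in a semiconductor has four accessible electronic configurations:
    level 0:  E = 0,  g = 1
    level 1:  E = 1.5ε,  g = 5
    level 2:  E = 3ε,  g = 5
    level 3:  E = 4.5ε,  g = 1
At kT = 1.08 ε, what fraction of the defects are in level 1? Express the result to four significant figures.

Eᵢ/kT = 0, 1.38889, 2.77778, 4.16667.
Z = Σ gᵢe^(−Eᵢ/kT) = 1·e^(−0) + 5·e^(−1.38889) + 5·e^(−2.77778) + 1·e^(−4.16667) = 1.00000 + 1.24676 + 0.310882 + 0.0155038 = 2.57315.
P₁ = g₁ e^(−E₁/kT) / Z = 1.24676/2.57315 = 0.4845.

0.4845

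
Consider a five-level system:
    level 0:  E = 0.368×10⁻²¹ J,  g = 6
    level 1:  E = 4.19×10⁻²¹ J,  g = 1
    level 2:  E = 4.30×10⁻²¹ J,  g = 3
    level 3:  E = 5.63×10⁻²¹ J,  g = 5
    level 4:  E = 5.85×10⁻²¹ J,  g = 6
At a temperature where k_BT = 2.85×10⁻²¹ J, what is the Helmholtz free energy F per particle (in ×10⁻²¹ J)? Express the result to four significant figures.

Eᵢ/kT = 0.129123, 1.47018, 1.50877, 1.97544, 2.05263.
Z = Σ gᵢe^(−Eᵢ/kT) = 6·e^(−0.129123) + 1·e^(−1.47018) + 3·e^(−1.50877) + 5·e^(−1.97544) + 6·e^(−2.05263) = 5.27320 + 0.229884 + 0.663546 + 0.693501 + 0.770381 = 7.63051.
F = −kT ln Z = −2.85 × ln(7.63051) = −2.85 × 2.03215 = -5.792 ×10⁻²¹ J.

-5.792 ×10⁻²¹ J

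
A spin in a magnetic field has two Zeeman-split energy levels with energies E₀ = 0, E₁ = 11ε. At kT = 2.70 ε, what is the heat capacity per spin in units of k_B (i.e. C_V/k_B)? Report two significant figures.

Eᵢ/kT = 0, 4.074.
Z = Σ e^(−Eᵢ/kT) = e^(−0) + e^(−4.074) = 1.000 + 0.01701 = 1.017.
⟨E⟩ = 0.1840 ε, ⟨E²⟩ = 2.024 ε².
C_V/k_B = (⟨E²⟩ − ⟨E⟩²)/(kT)² = (2.024 − 0.03386)/7.290 = 0.27.

0.27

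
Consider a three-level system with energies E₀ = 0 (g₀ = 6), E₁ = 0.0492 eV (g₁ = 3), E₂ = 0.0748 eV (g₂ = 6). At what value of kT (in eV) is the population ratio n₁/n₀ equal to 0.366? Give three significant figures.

0.158 eV

n₁/n₀ = (g₁/g₀) exp[−(E₁−E₀)/kT] = 0.366.
⇒ (E₁−E₀)/kT = ln((3/6)/0.366) = ln(1.3661) = 0.31196.
kT = 0.0492 eV / 0.31196 = 0.158 eV.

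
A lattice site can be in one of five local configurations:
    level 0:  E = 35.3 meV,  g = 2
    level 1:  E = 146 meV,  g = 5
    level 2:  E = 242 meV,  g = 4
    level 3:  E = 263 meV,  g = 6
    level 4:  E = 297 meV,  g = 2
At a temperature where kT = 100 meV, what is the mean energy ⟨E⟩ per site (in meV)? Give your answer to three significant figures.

Eᵢ/kT = 0.35300, 1.4600, 2.4200, 2.6300, 2.9700.
Z = Σ gᵢe^(−Eᵢ/kT) = 2·e^(−0.35300) + 5·e^(−1.4600) + 4·e^(−2.4200) + 6·e^(−2.6300) + 2·e^(−2.9700) = 1.4052 + 1.1612 + 0.35569 + 0.43247 + 0.10261 = 3.4572.
⟨E⟩ = Σ Eᵢ gᵢe^(−Eᵢ/kT) / Z = (35.3·1.4052 + 146·1.1612 + 242·0.35569 + 263·0.43247 + 297·0.10261) / 3.4572 = 130 meV.

130 meV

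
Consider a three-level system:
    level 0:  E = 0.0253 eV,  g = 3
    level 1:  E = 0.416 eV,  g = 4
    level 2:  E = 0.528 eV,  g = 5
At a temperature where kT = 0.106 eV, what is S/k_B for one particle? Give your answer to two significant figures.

Eᵢ/kT = 0.2387, 3.925, 4.981.
Z = Σ gᵢe^(−Eᵢ/kT) = 3·e^(−0.2387) + 4·e^(−3.925) + 5·e^(−4.981) = 2.363 + 0.07897 + 0.03434 = 2.476.
⟨E⟩ = Σ EᵢPᵢ = 0.04474 eV.
S/k_B = ln Z + ⟨E⟩/kT = ln(2.476) + 0.04474/0.106 = 0.9066 + 0.4221 = 1.3.

1.3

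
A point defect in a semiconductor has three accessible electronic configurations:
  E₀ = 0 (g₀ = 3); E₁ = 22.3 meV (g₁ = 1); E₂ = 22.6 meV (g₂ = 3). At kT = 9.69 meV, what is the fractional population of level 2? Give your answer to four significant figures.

Eᵢ/kT = 0, 2.30134, 2.33230.
Z = Σ gᵢe^(−Eᵢ/kT) = 3·e^(−0) + 1·e^(−2.30134) + 3·e^(−2.33230) = 3.00000 + 0.100125 + 0.291217 = 3.39134.
P₂ = g₂ e^(−E₂/kT) / Z = 0.291217/3.39134 = 0.08587.

0.08587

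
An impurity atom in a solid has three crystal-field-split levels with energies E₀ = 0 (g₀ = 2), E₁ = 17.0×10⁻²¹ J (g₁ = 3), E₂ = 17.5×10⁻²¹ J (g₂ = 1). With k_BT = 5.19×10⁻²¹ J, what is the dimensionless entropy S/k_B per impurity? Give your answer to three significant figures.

Eᵢ/kT = 0, 3.2755, 3.3719.
Z = Σ gᵢe^(−Eᵢ/kT) = 2·e^(−0) + 3·e^(−3.2755) + 1·e^(−3.3719) = 2.0000 + 0.11339 + 0.034324 = 2.1477.
⟨E⟩ = Σ EᵢPᵢ = 1.1772 ×10⁻²¹ J.
S/k_B = ln Z + ⟨E⟩/kT = ln(2.1477) + 1.1772/5.19 = 0.76440 + 0.22682 = 0.991.

0.991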